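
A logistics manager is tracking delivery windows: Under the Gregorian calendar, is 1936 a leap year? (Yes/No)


Year: 1936
Divisible by 4? 1936 / 4 = 484.0 -> Yes
Divisible by 100? 1936 / 100 = 19.36 -> No
Divisible by 4 but not 100, so it IS a leap year

Yes


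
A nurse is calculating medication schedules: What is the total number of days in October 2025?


Month: October
Year: 2025
October is a 31-day month
Total: 31 days

31


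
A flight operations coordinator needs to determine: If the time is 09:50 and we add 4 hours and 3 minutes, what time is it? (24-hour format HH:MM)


Start time: 09:50
Adding: 4 hours 3 minutes
Minutes: 50 + 3 = 53
Hours: 9 + 4 + 0 = 13
Result: 13:53

13:53


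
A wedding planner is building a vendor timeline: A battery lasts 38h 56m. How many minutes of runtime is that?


Hours: 38
Extra minutes: 56
Minutes per hour: 60
Hours to minutes: 38 x 60 = 2280
Total: 2280 + 56 = 2336

2336


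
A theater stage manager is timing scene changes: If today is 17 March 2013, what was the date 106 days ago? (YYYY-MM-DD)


Start: 2013-03-17
Subtracting 106 days
Days already passed in March: 17
After going back through March: 89 more days to subtract
February 2013: 28 days, 61 remaining
January 2013: 31 days, 30 remaining
December 2012 has 31 days, need 30
Result: 2012-12-01

2012-12-01


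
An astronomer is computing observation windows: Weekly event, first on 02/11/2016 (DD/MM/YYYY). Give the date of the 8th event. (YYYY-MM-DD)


First occurrence: 2016-11-02 (occurrence 1)
Each occurrence is 7 days after the previous.
Occurrence 8 is 7 weeks after the first.
7 weeks = 49 days
2016-11-02 + 49 days = 2016-12-21

2016-12-21


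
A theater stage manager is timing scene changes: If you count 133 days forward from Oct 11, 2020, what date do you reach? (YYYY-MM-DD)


Start: 2020-10-11
Adding 133 days
Days remaining in October: 20
After October: 113 days still to add
November 2020: 30 days, 83 remaining
December 2020: 31 days, 52 remaining
January 2021: 31 days, 21 remaining
February 2021 has 28 days, need 21
Result: 2021-02-21

2021-02-21


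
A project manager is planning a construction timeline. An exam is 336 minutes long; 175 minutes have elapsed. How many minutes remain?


Total budget: 336 minutes
Time used: 175 minutes
Remaining: 336 - 175 = 161 minutes
Percent used: 52.1%
Percent remaining: 47.9%

161


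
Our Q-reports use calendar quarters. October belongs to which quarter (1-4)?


Month: October (month 10)
Q1: January-March (months 1-3)
Q2: April-June (months 4-6)
Q3: July-September (months 7-9)
Q4: October-December (months 10-12)
Month 10 falls in Q4

4


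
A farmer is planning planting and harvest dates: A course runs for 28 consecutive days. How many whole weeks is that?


Total days: 28
Days per week: 7
Division: 28 / 7 = 4 remainder 0
Complete weeks: 4
Remaining days: 0

4


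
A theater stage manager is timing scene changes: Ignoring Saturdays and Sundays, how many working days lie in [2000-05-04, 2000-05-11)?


Start: 2000-05-04 (Thursday)
End (exclusive): 2000-05-11 (Thursday)
Total calendar days: 7
Full weeks: 7 // 7 = 1 -> 5 weekdays
Remaining 0 days starting on Thursday:
Total business days: 5 + 0 = 5

5


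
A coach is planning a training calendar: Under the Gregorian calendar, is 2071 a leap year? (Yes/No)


Year: 2071
Divisible by 4? 2071 / 4 = 517.75 -> No
Not divisible by 4, so NOT a leap year

No


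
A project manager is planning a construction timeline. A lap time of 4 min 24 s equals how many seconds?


Minutes: 4
Seconds: 24
Convert minutes to seconds: 4 x 60 = 240
Add remaining seconds: 240 + 24 = 264

264


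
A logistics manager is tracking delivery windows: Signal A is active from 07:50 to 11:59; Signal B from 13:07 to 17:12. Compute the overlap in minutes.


Interval A: [470, 719] minutes from midnight
Interval B: [787, 1032] minutes from midnight
Overlap start = max(470, 787) = 787
Overlap end = min(719, 1032) = 719
End <= start, so the intervals do not overlap: 0 minutes

0


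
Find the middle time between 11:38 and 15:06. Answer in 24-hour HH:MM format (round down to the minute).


Start time: 11:38 = 698 minutes from midnight
End time: 15:06 = 906 minutes from midnight
Sum: 698 + 906 = 1604
Midpoint: 1604 / 2 = 802 minutes
Convert: 802 / 60 = 13 hours, 22 minutes
Result: 13:22

13:22


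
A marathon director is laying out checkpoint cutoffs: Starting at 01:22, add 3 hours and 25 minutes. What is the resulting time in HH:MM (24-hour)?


Start time: 01:22
Adding: 3 hours 25 minutes
Minutes: 22 + 25 = 47
Hours: 1 + 3 + 0 = 4
Result: 04:47

04:47


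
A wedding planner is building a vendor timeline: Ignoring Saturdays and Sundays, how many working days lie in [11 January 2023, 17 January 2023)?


Start: 2023-01-11 (Wednesday)
End (exclusive): 2023-01-17 (Tuesday)
Total calendar days: 6
Full weeks: 6 // 7 = 0 -> 0 weekdays
Remaining 6 days starting on Wednesday:
  Wed(w), Thu(w), Fri(w), Sat(-), Sun(-), Mon(w) -> 4 weekdays
Total business days: 0 + 4 = 4

4


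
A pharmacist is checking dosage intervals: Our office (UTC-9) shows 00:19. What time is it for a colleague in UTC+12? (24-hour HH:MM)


Local time: 00:19 at UTC-9 (offset -9h)
Target zone: UTC+12 (offset 12h)
Difference: 12 - (-9) = 21 hours
Calculation: 0 + (21) = 21
Result: 21:19

21:19


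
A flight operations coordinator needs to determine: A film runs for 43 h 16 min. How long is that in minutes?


Hours: 43
Minutes: 16
Convert hours to minutes: 43 x 60 = 2580
Add remaining minutes: 2580 + 16 = 2596

2596


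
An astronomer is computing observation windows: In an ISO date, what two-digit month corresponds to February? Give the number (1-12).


Calendar month order:
1. January
2. February <--
3. March
February is month number 2

2


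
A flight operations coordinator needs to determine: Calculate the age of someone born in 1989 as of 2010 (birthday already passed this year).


Birth year: 1989
Current year: 2010
Age = current year - birth year
Age = 2010 - 1989 = 21

21


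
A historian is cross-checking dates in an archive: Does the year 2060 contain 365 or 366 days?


Year: 2060
Check leap year rules:
Divisible by 4? Yes
Divisible by 100? No
2060 is a leap year
Days: 366

366


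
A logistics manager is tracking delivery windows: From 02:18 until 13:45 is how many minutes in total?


Start time: 02:18 = 138 minutes from midnight
End time: 13:45 = 825 minutes from midnight
Difference: 825 - 138 = 687 minutes
That is 11 hours and 27 minutes

687


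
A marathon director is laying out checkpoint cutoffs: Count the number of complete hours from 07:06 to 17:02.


Start: 07:06
End: 17:02
Hour difference: 17 - 7 = 10 hours
Minute difference: 2 - 6 = -4 minutes
Total minutes: 596
Complete hours: 596 / 60 = 9 (remainder 56)

9


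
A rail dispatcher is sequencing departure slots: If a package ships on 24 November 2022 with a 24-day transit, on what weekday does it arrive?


Start: 2022-11-24 (Thursday)
Step 1 - find target date: add 24 days
  2022-11-24 + 24 days = 2022-12-18
Step 2 - day of week:
  24 mod 7 = 3
  Thursday + 3 days -> Sunday
Result: Sunday (2022-12-18)

Sunday


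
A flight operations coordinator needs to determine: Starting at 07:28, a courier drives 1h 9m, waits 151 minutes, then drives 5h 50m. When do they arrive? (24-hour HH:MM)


Depart: 07:28
Leg 1: +69 min -> 08:37
Layover: +151 min -> 11:08
Leg 2: +350 min -> 16:58
Total travel: 570 minutes = 9h 30m
Arrival: 16:58

16:58


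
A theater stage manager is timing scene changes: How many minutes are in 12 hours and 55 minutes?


Hours: 12
Extra minutes: 55
Minutes per hour: 60
Hours to minutes: 12 x 60 = 720
Total: 720 + 55 = 775

775


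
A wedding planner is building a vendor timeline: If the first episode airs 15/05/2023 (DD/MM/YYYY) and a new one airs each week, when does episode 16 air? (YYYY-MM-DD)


First occurrence: 2023-05-15 (occurrence 1)
Each occurrence is 7 days after the previous.
Occurrence 16 is 15 weeks after the first.
15 weeks = 105 days
2023-05-15 + 105 days = 2023-08-28

2023-08-28


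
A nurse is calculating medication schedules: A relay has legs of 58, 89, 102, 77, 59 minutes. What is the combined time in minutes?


Durations: 58, 89, 102, 77, 59
Running sum: 58
+ 89 = 147
+ 102 = 249
+ 77 = 326
+ 59 = 385
Total duration: 385 minutes
That is 6 hours and 25 minutes

385


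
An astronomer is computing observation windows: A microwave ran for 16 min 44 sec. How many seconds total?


Minutes: 16
Extra seconds: 44
Seconds per minute: 60
Minutes to seconds: 16 x 60 = 960
Total: 960 + 44 = 1004

1004


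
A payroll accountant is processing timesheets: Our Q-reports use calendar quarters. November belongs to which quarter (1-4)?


Month: November (month 11)
Q1: January-March (months 1-3)
Q2: April-June (months 4-6)
Q3: July-September (months 7-9)
Q4: October-December (months 10-12)
Month 11 falls in Q4

4


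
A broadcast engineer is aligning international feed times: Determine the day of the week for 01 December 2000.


Date: 2000-12-01
January 1, 2000 is a Saturday
Day of year: 336
Offset from Jan 1: 335 days
335 mod 7 = 6
Result: Friday

Friday


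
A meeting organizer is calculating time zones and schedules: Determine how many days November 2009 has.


Month: November
Year: 2009
November is a 30-day month
Total: 30 days

30


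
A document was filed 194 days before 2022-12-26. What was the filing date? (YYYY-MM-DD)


Start: 2022-12-26
Subtracting 194 days
Days already passed in December: 26
After going back through December: 168 more days to subtract
November 2022: 30 days, 138 remaining
October 2022: 31 days, 107 remaining
September 2022: 30 days, 77 remaining
August 2022: 31 days, 46 remaining
Result: 2022-06-15

2022-06-15


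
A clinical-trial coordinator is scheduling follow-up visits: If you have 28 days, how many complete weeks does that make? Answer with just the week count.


Total days: 28
Days per week: 7
Division: 28 / 7 = 4 remainder 0
Complete weeks: 4
Remaining days: 0

4


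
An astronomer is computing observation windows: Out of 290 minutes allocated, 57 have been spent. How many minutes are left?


Total budget: 290 minutes
Time used: 57 minutes
Remaining: 290 - 57 = 233 minutes
Percent used: 19.7%
Percent remaining: 80.3%

233


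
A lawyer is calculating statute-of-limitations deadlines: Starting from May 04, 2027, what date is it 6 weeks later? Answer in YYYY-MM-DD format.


Start: 2027-05-04
Weeks to add: 6
Convert to days: 6 x 7 = 42 days
Add 42 days to 2027-05-04
Result: 2027-06-15

2027-06-15


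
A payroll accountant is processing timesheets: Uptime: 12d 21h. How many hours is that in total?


Days: 12
Extra hours: 21
Hours per day: 24
Days to hours: 12 x 24 = 288
Total: 288 + 21 = 309

309


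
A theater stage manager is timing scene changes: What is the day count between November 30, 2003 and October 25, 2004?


Start date: 2003-11-30
End date: 2004-10-25
Nov 2003: +1 days
Dec 2003: +31 days
Jan 2004: +31 days
... (9 more months)
Total: 330 days

330


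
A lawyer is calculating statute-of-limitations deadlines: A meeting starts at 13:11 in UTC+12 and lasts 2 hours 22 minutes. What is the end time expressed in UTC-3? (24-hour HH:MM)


Start: 13:11 in UTC+12
Step 1 - add duration:
  minutes: 11 + 22 = 33
  hours: 13 + 2 + 0 = 15
  end in UTC+12: 15:33
Step 2 - convert UTC+12 -> UTC-3:
  offset difference: -3 - (12) = -15 hours
  15 + (-15) = 0 -> mod 24 = 0
Result: 00:33 in UTC-3

00:33


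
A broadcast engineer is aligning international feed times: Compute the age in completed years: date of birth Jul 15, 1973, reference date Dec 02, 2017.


Birth: 1973-07-15
Reference: 2017-12-02
Year difference: 2017 - 1973 = 44
Has birthday (07-15) occurred by 12-02? Yes
Age in full years: 44

44


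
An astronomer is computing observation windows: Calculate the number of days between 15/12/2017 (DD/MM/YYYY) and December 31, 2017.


Start: December 15, 2017
End: December 31, 2017
Days left in December: 16
Total: 16 days

16


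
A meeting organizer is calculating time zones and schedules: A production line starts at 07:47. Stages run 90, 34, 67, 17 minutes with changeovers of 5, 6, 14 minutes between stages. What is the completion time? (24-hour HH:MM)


Start: 07:47 = 467 min from midnight
  after task 1 (90 min): 09:17
  after break (5 min): 09:22
  after task 2 (34 min): 09:56
  after break (6 min): 10:02
  after task 3 (67 min): 11:09
  after break (14 min): 11:23
  after task 4 (17 min): 11:40
Total elapsed: 233 minutes
End time: 11:40

11:40


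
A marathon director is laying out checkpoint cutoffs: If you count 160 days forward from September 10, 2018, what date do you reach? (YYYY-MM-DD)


Start: 2018-09-10
Adding 160 days
Days remaining in September: 20
After September: 140 days still to add
October 2018: 31 days, 109 remaining
November 2018: 30 days, 79 remaining
December 2018: 31 days, 48 remaining
January 2019: 31 days, 17 remaining
Result: 2019-02-17

2019-02-17


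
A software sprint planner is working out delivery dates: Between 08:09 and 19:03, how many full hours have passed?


Start: 08:09
End: 19:03
Hour difference: 19 - 8 = 11 hours
Minute difference: 3 - 9 = -6 minutes
Total minutes: 654
Complete hours: 654 / 60 = 10 (remainder 54)

10


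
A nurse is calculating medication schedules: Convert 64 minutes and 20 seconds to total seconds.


Minutes: 64
Extra seconds: 20
Seconds per minute: 60
Minutes to seconds: 64 x 60 = 3840
Total: 3840 + 20 = 3860

3860


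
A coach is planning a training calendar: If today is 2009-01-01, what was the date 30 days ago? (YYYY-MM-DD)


Start: 2009-01-01
Subtracting 30 days
Days already passed in January: 1
After going back through January: 29 more days to subtract
December 2008 has 31 days, need 29
Result: 2008-12-02

2008-12-02


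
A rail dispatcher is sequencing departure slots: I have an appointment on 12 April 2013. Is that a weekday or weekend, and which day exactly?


Date: 2013-04-12
January 1, 2013 is a Tuesday
Day of year: 102
Offset from Jan 1: 101 days
101 mod 7 = 3
Result: Friday

Friday


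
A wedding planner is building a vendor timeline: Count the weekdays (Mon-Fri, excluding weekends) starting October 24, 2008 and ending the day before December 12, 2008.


Start: 2008-10-24 (Friday)
End (exclusive): 2008-12-12 (Friday)
Total calendar days: 49
Full weeks: 49 // 7 = 7 -> 35 weekdays
Remaining 0 days starting on Friday:
Total business days: 35 + 0 = 35

35


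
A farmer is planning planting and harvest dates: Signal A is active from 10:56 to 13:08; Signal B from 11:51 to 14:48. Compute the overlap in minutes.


Interval A: [656, 788] minutes from midnight
Interval B: [711, 888] minutes from midnight
Overlap start = max(656, 711) = 711
Overlap end = min(788, 888) = 788
Overlap = 788 - 711 = 77 minutes

77


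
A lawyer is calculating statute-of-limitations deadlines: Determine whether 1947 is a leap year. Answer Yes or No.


Year: 1947
Divisible by 4? 1947 / 4 = 486.75 -> No
Not divisible by 4, so NOT a leap year

No


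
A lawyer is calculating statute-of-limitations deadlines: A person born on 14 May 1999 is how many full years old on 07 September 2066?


Birth: 1999-05-14
Reference: 2066-09-07
Year difference: 2066 - 1999 = 67
Has birthday (05-14) occurred by 09-07? Yes
Age in full years: 67

67


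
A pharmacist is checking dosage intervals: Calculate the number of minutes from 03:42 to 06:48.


Start time: 03:42 = 222 minutes from midnight
End time: 06:48 = 408 minutes from midnight
Difference: 408 - 222 = 186 minutes
That is 3 hours and 6 minutes

186


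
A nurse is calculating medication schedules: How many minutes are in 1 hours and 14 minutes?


Hours: 1
Extra minutes: 14
Minutes per hour: 60
Hours to minutes: 1 x 60 = 60
Total: 60 + 14 = 74

74


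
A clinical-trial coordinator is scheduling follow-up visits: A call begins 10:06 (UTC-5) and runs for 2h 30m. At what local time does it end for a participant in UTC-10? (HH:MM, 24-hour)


Start: 10:06 in UTC-5
Step 1 - add duration:
  minutes: 6 + 30 = 36
  hours: 10 + 2 + 0 = 12
  end in UTC-5: 12:36
Step 2 - convert UTC-5 -> UTC-10:
  offset difference: -10 - (-5) = -5 hours
  12 + (-5) = 7 -> mod 24 = 7
Result: 07:36 in UTC-10

07:36


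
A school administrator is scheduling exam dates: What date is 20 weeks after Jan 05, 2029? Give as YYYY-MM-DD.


Start: 2029-01-05
Weeks to add: 20
Convert to days: 20 x 7 = 140 days
Add 140 days to 2029-01-05
Result: 2029-05-25

2029-05-25


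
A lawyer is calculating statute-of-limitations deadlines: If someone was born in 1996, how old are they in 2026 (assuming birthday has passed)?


Birth year: 1996
Current year: 2026
Age = current year - birth year
Age = 2026 - 1996 = 30

30


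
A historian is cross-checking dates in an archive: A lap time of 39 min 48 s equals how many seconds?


Minutes: 39
Seconds: 48
Convert minutes to seconds: 39 x 60 = 2340
Add remaining seconds: 2340 + 48 = 2388

2388


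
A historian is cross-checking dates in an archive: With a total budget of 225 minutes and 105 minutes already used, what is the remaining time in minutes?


Total budget: 225 minutes
Time used: 105 minutes
Remaining: 225 - 105 = 120 minutes
Percent used: 46.7%
Percent remaining: 53.3%

120


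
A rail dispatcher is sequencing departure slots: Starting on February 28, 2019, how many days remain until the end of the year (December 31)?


Start: February 28, 2019
End: December 31, 2019
Days left in February: 0
March: 31
April: 30
May: 31
June: 30
... plus remaining months
Sum of remaining months: 306
Total: 0 + 306 = 306

306


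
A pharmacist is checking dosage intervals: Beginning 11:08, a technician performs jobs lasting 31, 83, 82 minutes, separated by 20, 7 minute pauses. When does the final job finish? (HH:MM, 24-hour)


Start: 11:08 = 668 min from midnight
  after task 1 (31 min): 11:39
  after break (20 min): 11:59
  after task 2 (83 min): 13:22
  after break (7 min): 13:29
  after task 3 (82 min): 14:51
Total elapsed: 223 minutes
End time: 14:51

14:51


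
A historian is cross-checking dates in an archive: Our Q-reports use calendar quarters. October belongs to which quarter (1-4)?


Month: October (month 10)
Q1: January-March (months 1-3)
Q2: April-June (months 4-6)
Q3: July-September (months 7-9)
Q4: October-December (months 10-12)
Month 10 falls in Q4

4


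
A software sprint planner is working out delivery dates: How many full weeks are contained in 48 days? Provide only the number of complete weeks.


Total days: 48
Days per week: 7
Division: 48 / 7 = 6 remainder 6
Complete weeks: 6
Remaining days: 6

6


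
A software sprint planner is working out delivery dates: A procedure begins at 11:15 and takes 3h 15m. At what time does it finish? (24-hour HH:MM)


Start time: 11:15
Adding: 3 hours 15 minutes
Minutes: 15 + 15 = 30
Hours: 11 + 3 + 0 = 14
Result: 14:30

14:30


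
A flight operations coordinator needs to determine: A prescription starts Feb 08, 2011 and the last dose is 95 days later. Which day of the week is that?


Start: 2011-02-08 (Tuesday)
Step 1 - find target date: add 95 days
  2011-02-08 + 95 days = 2011-05-14
Step 2 - day of week:
  95 mod 7 = 4
  Tuesday + 4 days -> Saturday
Result: Saturday (2011-05-14)

Saturday


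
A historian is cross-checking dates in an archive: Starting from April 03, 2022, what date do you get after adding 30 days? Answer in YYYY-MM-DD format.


Start: 2022-04-03
Adding 30 days
Days remaining in April: 27
After April: 3 days still to add
May 2022 has 31 days, need 3
Result: 2022-05-03

2022-05-03


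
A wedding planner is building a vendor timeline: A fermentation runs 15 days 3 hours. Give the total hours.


Days: 15
Extra hours: 3
Hours per day: 24
Days to hours: 15 x 24 = 360
Total: 360 + 3 = 363

363


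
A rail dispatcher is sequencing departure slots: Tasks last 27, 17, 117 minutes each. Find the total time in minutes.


Durations: 27, 17, 117
Running sum: 27
+ 17 = 44
+ 117 = 161
Total duration: 161 minutes
That is 2 hours and 41 minutes

161


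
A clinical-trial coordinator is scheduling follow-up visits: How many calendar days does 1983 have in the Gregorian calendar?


Year: 1983
Check leap year rules:
Divisible by 4? No
1983 is not a leap year
Days: 365

365


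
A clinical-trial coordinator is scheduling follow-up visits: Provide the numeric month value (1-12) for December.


Calendar month order:
11. November
12. December <--
December is month number 12

12


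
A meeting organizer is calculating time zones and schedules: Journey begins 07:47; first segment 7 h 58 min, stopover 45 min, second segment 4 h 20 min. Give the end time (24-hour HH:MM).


Depart: 07:47
Leg 1: +478 min -> 15:45
Layover: +45 min -> 16:30
Leg 2: +260 min -> 20:50
Total travel: 783 minutes = 13h 3m
Arrival: 20:50

20:50


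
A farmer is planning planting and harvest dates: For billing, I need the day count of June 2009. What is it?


Month: June
Year: 2009
June is a 30-day month
Total: 30 days

30


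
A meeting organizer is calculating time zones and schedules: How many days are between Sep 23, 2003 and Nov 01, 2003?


Start date: 2003-09-23
End date: 2003-11-01
Sep 2003: +8 days
Oct 2003: +31 days
Total: 39 days

39


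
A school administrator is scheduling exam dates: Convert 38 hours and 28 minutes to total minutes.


Hours: 38
Minutes: 28
Convert hours to minutes: 38 x 60 = 2280
Add remaining minutes: 2280 + 28 = 2308

2308


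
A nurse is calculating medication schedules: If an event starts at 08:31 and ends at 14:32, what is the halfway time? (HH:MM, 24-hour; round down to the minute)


Start time: 08:31 = 511 minutes from midnight
End time: 14:32 = 872 minutes from midnight
Sum: 511 + 872 = 1383
Midpoint: 1383 / 2 = 691 minutes
Convert: 691 / 60 = 11 hours, 31 minutes
Result: 11:31

11:31


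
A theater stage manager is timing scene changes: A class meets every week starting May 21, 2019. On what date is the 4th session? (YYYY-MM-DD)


First occurrence: 2019-05-21 (occurrence 1)
Each occurrence is 7 days after the previous.
Occurrence 4 is 3 weeks after the first.
3 weeks = 21 days
2019-05-21 + 21 days = 2019-06-11

2019-06-11


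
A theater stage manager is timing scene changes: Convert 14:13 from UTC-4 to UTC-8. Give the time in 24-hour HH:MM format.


Local time: 14:13 at UTC-4 (offset -4h)
Target zone: UTC-8 (offset -8h)
Difference: -8 - (-4) = -4 hours
Calculation: 14 + (-4) = 10
Result: 10:13

10:13


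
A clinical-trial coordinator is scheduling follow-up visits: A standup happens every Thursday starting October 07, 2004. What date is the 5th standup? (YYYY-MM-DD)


First occurrence: 2004-10-07 (occurrence 1)
Each occurrence is 7 days after the previous.
Occurrence 5 is 4 weeks after the first.
4 weeks = 28 days
2004-10-07 + 28 days = 2004-11-04

2004-11-04


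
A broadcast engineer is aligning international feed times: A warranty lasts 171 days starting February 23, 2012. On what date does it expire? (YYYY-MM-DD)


Start: 2012-02-23
Adding 171 days
Days remaining in February: 6
After February: 165 days still to add
March 2012: 31 days, 134 remaining
April 2012: 30 days, 104 remaining
May 2012: 31 days, 73 remaining
June 2012: 30 days, 43 remaining
Result: 2012-08-12

2012-08-12


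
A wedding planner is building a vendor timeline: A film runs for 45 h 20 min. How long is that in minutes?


Hours: 45
Minutes: 20
Convert hours to minutes: 45 x 60 = 2700
Add remaining minutes: 2700 + 20 = 2720

2720


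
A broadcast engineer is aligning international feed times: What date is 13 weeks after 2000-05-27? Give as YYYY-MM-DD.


Start: 2000-05-27
Weeks to add: 13
Convert to days: 13 x 7 = 91 days
Add 91 days to 2000-05-27
Result: 2000-08-26

2000-08-26


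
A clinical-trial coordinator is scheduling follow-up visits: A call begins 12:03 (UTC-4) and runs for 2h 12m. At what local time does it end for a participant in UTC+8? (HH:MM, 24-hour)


Start: 12:03 in UTC-4
Step 1 - add duration:
  minutes: 3 + 12 = 15
  hours: 12 + 2 + 0 = 14
  end in UTC-4: 14:15
Step 2 - convert UTC-4 -> UTC+8:
  offset difference: 8 - (-4) = 12 hours
  14 + (12) = 26 -> mod 24 = 2
Result: 02:15 in UTC+8

02:15


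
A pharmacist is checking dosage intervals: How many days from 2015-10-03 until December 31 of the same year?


Start: October 03, 2015
End: December 31, 2015
Days left in October: 28
November: 30
December: 31
Sum of remaining months: 61
Total: 28 + 61 = 89

89


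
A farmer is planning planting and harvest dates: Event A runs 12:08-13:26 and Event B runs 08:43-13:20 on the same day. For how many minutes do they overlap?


Interval A: [728, 806] minutes from midnight
Interval B: [523, 800] minutes from midnight
Overlap start = max(728, 523) = 728
Overlap end = min(806, 800) = 800
Overlap = 800 - 728 = 72 minutes

72


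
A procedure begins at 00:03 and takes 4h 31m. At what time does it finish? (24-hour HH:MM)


Start time: 00:03
Adding: 4 hours 31 minutes
Minutes: 3 + 31 = 34
Hours: 0 + 4 + 0 = 4
Result: 04:34

04:34


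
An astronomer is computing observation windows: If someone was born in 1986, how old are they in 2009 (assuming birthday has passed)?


Birth year: 1986
Current year: 2009
Age = current year - birth year
Age = 2009 - 1986 = 23

23


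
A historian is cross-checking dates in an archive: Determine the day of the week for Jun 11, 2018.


Date: 2018-06-11
January 1, 2018 is a Monday
Day of year: 162
Offset from Jan 1: 161 days
161 mod 7 = 0
Result: Monday

Monday


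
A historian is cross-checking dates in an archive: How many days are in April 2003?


Month: April
Year: 2003
April is a 30-day month
Total: 30 days

30


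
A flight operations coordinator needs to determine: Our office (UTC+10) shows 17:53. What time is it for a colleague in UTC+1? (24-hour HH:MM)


Local time: 17:53 at UTC+10 (offset 10h)
Target zone: UTC+1 (offset 1h)
Difference: 1 - (10) = -9 hours
Calculation: 17 + (-9) = 8
Result: 08:53

08:53


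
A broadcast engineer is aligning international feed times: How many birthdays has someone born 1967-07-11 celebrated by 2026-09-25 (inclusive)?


Birth: 1967-07-11
Reference: 2026-09-25
Year difference: 2026 - 1967 = 59
Has birthday (07-11) occurred by 09-25? Yes
Age in full years: 59

59


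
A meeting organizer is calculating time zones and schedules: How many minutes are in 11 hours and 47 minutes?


Hours: 11
Extra minutes: 47
Minutes per hour: 60
Hours to minutes: 11 x 60 = 660
Total: 660 + 47 = 707

707


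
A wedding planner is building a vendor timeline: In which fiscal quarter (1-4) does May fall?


Month: May (month 5)
Q1: January-March (months 1-3)
Q2: April-June (months 4-6)
Q3: July-September (months 7-9)
Q4: October-December (months 10-12)
Month 5 falls in Q2

2


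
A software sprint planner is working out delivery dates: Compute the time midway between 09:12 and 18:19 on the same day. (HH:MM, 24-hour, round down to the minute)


Start time: 09:12 = 552 minutes from midnight
End time: 18:19 = 1099 minutes from midnight
Sum: 552 + 1099 = 1651
Midpoint: 1651 / 2 = 825 minutes
Convert: 825 / 60 = 13 hours, 45 minutes
Result: 13:45

13:45


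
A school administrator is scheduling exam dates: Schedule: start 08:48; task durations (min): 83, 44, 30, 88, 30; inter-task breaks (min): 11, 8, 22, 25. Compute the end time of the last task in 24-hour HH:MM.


Start: 08:48 = 528 min from midnight
  after task 1 (83 min): 10:11
  after break (11 min): 10:22
  after task 2 (44 min): 11:06
  after break (8 min): 11:14
  after task 3 (30 min): 11:44
  after break (22 min): 12:06
  after task 4 (88 min): 13:34
  after break (25 min): 13:59
  after task 5 (30 min): 14:29
Total elapsed: 341 minutes
End time: 14:29

14:29


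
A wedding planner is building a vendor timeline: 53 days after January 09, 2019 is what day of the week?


Start: 2019-01-09 (Wednesday)
Step 1 - find target date: add 53 days
  2019-01-09 + 53 days = 2019-03-03
Step 2 - day of week:
  53 mod 7 = 4
  Wednesday + 4 days -> Sunday
Result: Sunday (2019-03-03)

Sunday


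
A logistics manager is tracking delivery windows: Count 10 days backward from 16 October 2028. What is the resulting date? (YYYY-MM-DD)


Start: 2028-10-16
Subtracting 10 days
Days already passed in October: 16
Result: 2028-10-06

2028-10-06


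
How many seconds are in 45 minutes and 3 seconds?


Minutes: 45
Seconds: 3
Convert minutes to seconds: 45 x 60 = 2700
Add remaining seconds: 2700 + 3 = 2703

2703


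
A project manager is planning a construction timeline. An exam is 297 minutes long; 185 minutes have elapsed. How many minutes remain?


Total budget: 297 minutes
Time used: 185 minutes
Remaining: 297 - 185 = 112 minutes
Percent used: 62.3%
Percent remaining: 37.7%

112


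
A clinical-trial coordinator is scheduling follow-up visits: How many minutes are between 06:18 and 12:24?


Start time: 06:18 = 378 minutes from midnight
End time: 12:24 = 744 minutes from midnight
Difference: 744 - 378 = 366 minutes
That is 6 hours and 6 minutes

366


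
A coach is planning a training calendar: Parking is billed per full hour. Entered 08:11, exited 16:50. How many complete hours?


Start: 08:11
End: 16:50
Hour difference: 16 - 8 = 8 hours
Minute difference: 50 - 11 = 39 minutes
Total minutes: 519
Complete hours: 519 / 60 = 8 (remainder 39)

8


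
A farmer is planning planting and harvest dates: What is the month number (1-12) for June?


Calendar month order:
5. May
6. June <--
7. July
June is month number 6

6


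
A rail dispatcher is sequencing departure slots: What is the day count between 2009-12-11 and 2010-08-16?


Start date: 2009-12-11
End date: 2010-08-16
Dec 2009: +21 days
Jan 2010: +31 days
Feb 2010: +28 days
... (6 more months)
Total: 248 days

248


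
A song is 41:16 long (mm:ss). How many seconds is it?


Minutes: 41
Extra seconds: 16
Seconds per minute: 60
Minutes to seconds: 41 x 60 = 2460
Total: 2460 + 16 = 2476

2476


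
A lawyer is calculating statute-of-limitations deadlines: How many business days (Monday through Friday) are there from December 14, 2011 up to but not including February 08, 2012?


Start: 2011-12-14 (Wednesday)
End (exclusive): 2012-02-08 (Wednesday)
Total calendar days: 56
Full weeks: 56 // 7 = 8 -> 40 weekdays
Remaining 0 days starting on Wednesday:
Total business days: 40 + 0 = 40

40


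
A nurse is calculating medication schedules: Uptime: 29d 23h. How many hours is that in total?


Days: 29
Extra hours: 23
Hours per day: 24
Days to hours: 29 x 24 = 696
Total: 696 + 23 = 719

719


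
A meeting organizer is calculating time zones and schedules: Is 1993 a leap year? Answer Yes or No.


Year: 1993
Divisible by 4? 1993 / 4 = 498.25 -> No
Not divisible by 4, so NOT a leap year

No


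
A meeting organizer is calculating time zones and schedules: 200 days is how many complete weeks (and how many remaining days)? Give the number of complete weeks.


Total days: 200
Days per week: 7
Division: 200 / 7 = 28 remainder 4
Complete weeks: 28
Remaining days: 4

28


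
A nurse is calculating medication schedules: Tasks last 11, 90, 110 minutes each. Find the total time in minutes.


Durations: 11, 90, 110
Running sum: 11
+ 90 = 101
+ 110 = 211
Total duration: 211 minutes
That is 3 hours and 31 minutes

211


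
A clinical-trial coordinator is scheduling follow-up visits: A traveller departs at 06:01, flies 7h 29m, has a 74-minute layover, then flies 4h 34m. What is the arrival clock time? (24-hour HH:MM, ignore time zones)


Depart: 06:01
Leg 1: +449 min -> 13:30
Layover: +74 min -> 14:44
Leg 2: +274 min -> 19:18
Total travel: 797 minutes = 13h 17m
Arrival: 19:18

19:18


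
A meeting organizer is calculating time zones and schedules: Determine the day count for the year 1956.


Year: 1956
Check leap year rules:
Divisible by 4? Yes
Divisible by 100? No
1956 is a leap year
Days: 366

366


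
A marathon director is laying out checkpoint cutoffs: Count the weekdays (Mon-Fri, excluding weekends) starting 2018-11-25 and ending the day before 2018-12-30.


Start: 2018-11-25 (Sunday)
End (exclusive): 2018-12-30 (Sunday)
Total calendar days: 35
Full weeks: 35 // 7 = 5 -> 25 weekdays
Remaining 0 days starting on Sunday:
Total business days: 25 + 0 = 25

25


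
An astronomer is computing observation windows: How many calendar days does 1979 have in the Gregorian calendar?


Year: 1979
Check leap year rules:
Divisible by 4? No
1979 is not a leap year
Days: 365

365


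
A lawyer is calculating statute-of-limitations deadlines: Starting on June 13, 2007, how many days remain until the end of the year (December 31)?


Start: June 13, 2007
End: December 31, 2007
Days left in June: 17
July: 31
August: 31
September: 30
October: 31
... plus remaining months
Sum of remaining months: 184
Total: 17 + 184 = 201

201


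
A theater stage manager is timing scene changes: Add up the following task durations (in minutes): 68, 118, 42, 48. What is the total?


Durations: 68, 118, 42, 48
Running sum: 68
+ 118 = 186
+ 42 = 228
+ 48 = 276
Total duration: 276 minutes
That is 4 hours and 36 minutes

276


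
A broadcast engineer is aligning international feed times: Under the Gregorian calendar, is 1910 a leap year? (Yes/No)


Year: 1910
Divisible by 4? 1910 / 4 = 477.5 -> No
Not divisible by 4, so NOT a leap year

No


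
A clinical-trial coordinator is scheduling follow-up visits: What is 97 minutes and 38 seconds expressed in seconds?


Minutes: 97
Extra seconds: 38
Seconds per minute: 60
Minutes to seconds: 97 x 60 = 5820
Total: 5820 + 38 = 5858

5858


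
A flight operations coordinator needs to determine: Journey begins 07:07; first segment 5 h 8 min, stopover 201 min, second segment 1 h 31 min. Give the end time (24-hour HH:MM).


Depart: 07:07
Leg 1: +308 min -> 12:15
Layover: +201 min -> 15:36
Leg 2: +91 min -> 17:07
Total travel: 600 minutes = 10h 0m
Arrival: 17:07

17:07


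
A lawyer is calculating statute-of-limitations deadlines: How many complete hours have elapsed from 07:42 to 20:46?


Start: 07:42
End: 20:46
Hour difference: 20 - 7 = 13 hours
Minute difference: 46 - 42 = 4 minutes
Total minutes: 784
Complete hours: 784 / 60 = 13 (remainder 4)

13


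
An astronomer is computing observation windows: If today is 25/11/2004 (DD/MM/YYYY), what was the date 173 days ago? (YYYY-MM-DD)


Start: 2004-11-25
Subtracting 173 days
Days already passed in November: 25
After going back through November: 148 more days to subtract
October 2004: 31 days, 117 remaining
September 2004: 30 days, 87 remaining
August 2004: 31 days, 56 remaining
July 2004: 31 days, 25 remaining
Result: 2004-06-05

2004-06-05


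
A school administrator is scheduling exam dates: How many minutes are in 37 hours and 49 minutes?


Hours: 37
Minutes: 49
Convert hours to minutes: 37 x 60 = 2220
Add remaining minutes: 2220 + 49 = 2269

2269


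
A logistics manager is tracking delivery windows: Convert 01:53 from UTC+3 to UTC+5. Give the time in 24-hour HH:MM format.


Local time: 01:53 at UTC+3 (offset 3h)
Target zone: UTC+5 (offset 5h)
Difference: 5 - (3) = 2 hours
Calculation: 1 + (2) = 3
Result: 03:53

03:53


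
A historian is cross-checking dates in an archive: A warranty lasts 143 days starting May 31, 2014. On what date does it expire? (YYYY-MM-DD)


Start: 2014-05-31
Adding 143 days
Days remaining in May: 0
After May: 143 days still to add
June 2014: 30 days, 113 remaining
July 2014: 31 days, 82 remaining
August 2014: 31 days, 51 remaining
September 2014: 30 days, 21 remaining
Result: 2014-10-21

2014-10-21


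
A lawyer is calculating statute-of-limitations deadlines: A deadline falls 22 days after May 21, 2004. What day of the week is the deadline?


Start: 2004-05-21 (Friday)
Step 1 - find target date: add 22 days
  2004-05-21 + 22 days = 2004-06-12
Step 2 - day of week:
  22 mod 7 = 1
  Friday + 1 days -> Saturday
Result: Saturday (2004-06-12)

Saturday


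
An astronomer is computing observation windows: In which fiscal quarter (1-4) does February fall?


Month: February (month 2)
Q1: January-March (months 1-3)
Q2: April-June (months 4-6)
Q3: July-September (months 7-9)
Q4: October-December (months 10-12)
Month 2 falls in Q1

1


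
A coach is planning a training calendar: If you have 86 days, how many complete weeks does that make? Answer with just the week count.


Total days: 86
Days per week: 7
Division: 86 / 7 = 12 remainder 2
Complete weeks: 12
Remaining days: 2

12


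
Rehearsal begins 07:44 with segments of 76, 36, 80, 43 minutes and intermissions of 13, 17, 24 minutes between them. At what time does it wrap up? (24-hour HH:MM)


Start: 07:44 = 464 min from midnight
  after task 1 (76 min): 09:00
  after break (13 min): 09:13
  after task 2 (36 min): 09:49
  after break (17 min): 10:06
  after task 3 (80 min): 11:26
  after break (24 min): 11:50
  after task 4 (43 min): 12:33
Total elapsed: 289 minutes
End time: 12:33

12:33


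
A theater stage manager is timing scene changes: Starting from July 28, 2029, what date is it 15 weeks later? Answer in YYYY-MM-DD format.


Start: 2029-07-28
Weeks to add: 15
Convert to days: 15 x 7 = 105 days
Add 105 days to 2029-07-28
Result: 2029-11-10

2029-11-10


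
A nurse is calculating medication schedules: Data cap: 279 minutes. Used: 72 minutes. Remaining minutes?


Total budget: 279 minutes
Time used: 72 minutes
Remaining: 279 - 72 = 207 minutes
Percent used: 25.8%
Percent remaining: 74.2%

207


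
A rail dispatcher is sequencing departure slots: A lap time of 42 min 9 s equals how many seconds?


Minutes: 42
Seconds: 9
Convert minutes to seconds: 42 x 60 = 2520
Add remaining seconds: 2520 + 9 = 2529

2529


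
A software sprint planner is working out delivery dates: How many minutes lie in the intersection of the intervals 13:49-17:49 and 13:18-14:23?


Interval A: [829, 1069] minutes from midnight
Interval B: [798, 863] minutes from midnight
Overlap start = max(829, 798) = 829
Overlap end = min(1069, 863) = 863
Overlap = 863 - 829 = 34 minutes

34


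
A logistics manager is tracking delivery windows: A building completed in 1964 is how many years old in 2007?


Birth year: 1964
Current year: 2007
Age = current year - birth year
Age = 2007 - 1964 = 43

43


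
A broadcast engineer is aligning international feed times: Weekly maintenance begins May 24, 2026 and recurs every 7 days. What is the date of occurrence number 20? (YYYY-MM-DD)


First occurrence: 2026-05-24 (occurrence 1)
Each occurrence is 7 days after the previous.
Occurrence 20 is 19 weeks after the first.
19 weeks = 133 days
2026-05-24 + 133 days = 2026-10-04

2026-10-04


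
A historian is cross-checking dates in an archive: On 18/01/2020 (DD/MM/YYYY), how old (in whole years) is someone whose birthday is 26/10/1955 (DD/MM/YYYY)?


Birth: 1955-10-26
Reference: 2020-01-18
Year difference: 2020 - 1955 = 65
Has birthday (10-26) occurred by 01-18? No
Birthday not yet reached this year -> subtract 1
Age in full years: 64

64


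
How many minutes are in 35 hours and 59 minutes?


Hours: 35
Extra minutes: 59
Minutes per hour: 60
Hours to minutes: 35 x 60 = 2100
Total: 2100 + 59 = 2159

2159


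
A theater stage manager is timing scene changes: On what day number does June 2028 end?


Month: June
Year: 2028
June is a 30-day month
Total: 30 days

30


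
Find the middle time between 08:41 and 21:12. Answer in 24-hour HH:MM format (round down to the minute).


Start time: 08:41 = 521 minutes from midnight
End time: 21:12 = 1272 minutes from midnight
Sum: 521 + 1272 = 1793
Midpoint: 1793 / 2 = 896 minutes
Convert: 896 / 60 = 14 hours, 56 minutes
Result: 14:56

14:56
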